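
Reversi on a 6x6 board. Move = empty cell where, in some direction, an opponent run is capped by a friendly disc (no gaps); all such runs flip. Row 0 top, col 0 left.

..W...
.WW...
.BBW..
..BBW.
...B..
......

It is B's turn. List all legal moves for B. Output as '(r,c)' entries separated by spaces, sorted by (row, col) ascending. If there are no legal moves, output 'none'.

(0,0): flips 1 -> legal
(0,1): flips 1 -> legal
(0,3): flips 1 -> legal
(1,0): no bracket -> illegal
(1,3): flips 1 -> legal
(1,4): flips 1 -> legal
(2,0): no bracket -> illegal
(2,4): flips 1 -> legal
(2,5): flips 1 -> legal
(3,5): flips 1 -> legal
(4,4): no bracket -> illegal
(4,5): no bracket -> illegal

Answer: (0,0) (0,1) (0,3) (1,3) (1,4) (2,4) (2,5) (3,5)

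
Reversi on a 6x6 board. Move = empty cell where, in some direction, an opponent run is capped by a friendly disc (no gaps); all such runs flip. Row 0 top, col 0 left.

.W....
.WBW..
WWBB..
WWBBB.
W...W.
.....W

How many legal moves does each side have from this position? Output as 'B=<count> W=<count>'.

-- B to move --
(0,0): flips 1 -> legal
(0,2): no bracket -> illegal
(0,3): flips 1 -> legal
(0,4): flips 1 -> legal
(1,0): flips 2 -> legal
(1,4): flips 1 -> legal
(2,4): no bracket -> illegal
(3,5): no bracket -> illegal
(4,1): no bracket -> illegal
(4,2): no bracket -> illegal
(4,3): no bracket -> illegal
(4,5): no bracket -> illegal
(5,0): no bracket -> illegal
(5,1): no bracket -> illegal
(5,3): no bracket -> illegal
(5,4): flips 1 -> legal
B mobility = 6
-- W to move --
(0,2): no bracket -> illegal
(0,3): flips 1 -> legal
(1,4): no bracket -> illegal
(2,4): flips 3 -> legal
(2,5): no bracket -> illegal
(3,5): flips 3 -> legal
(4,1): no bracket -> illegal
(4,2): no bracket -> illegal
(4,3): flips 3 -> legal
(4,5): flips 3 -> legal
W mobility = 5

Answer: B=6 W=5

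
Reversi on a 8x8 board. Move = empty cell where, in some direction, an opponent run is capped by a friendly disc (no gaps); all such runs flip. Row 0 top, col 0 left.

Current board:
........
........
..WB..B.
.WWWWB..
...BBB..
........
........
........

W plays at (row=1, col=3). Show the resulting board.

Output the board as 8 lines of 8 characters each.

Place W at (1,3); scan 8 dirs for brackets.
Dir NW: first cell '.' (not opp) -> no flip
Dir N: first cell '.' (not opp) -> no flip
Dir NE: first cell '.' (not opp) -> no flip
Dir W: first cell '.' (not opp) -> no flip
Dir E: first cell '.' (not opp) -> no flip
Dir SW: first cell 'W' (not opp) -> no flip
Dir S: opp run (2,3) capped by W -> flip
Dir SE: first cell '.' (not opp) -> no flip
All flips: (2,3)

Answer: ........
...W....
..WW..B.
.WWWWB..
...BBB..
........
........
........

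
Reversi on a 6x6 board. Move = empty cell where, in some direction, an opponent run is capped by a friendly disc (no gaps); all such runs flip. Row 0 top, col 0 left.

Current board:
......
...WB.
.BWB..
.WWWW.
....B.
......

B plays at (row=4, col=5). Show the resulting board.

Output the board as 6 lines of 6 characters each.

Answer: ......
...WB.
.BWB..
.WWWB.
....BB
......

Derivation:
Place B at (4,5); scan 8 dirs for brackets.
Dir NW: opp run (3,4) capped by B -> flip
Dir N: first cell '.' (not opp) -> no flip
Dir NE: edge -> no flip
Dir W: first cell 'B' (not opp) -> no flip
Dir E: edge -> no flip
Dir SW: first cell '.' (not opp) -> no flip
Dir S: first cell '.' (not opp) -> no flip
Dir SE: edge -> no flip
All flips: (3,4)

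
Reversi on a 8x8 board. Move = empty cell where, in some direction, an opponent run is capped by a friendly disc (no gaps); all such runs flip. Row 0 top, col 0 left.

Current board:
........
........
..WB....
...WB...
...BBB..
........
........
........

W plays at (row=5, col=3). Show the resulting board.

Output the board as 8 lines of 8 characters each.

Place W at (5,3); scan 8 dirs for brackets.
Dir NW: first cell '.' (not opp) -> no flip
Dir N: opp run (4,3) capped by W -> flip
Dir NE: opp run (4,4), next='.' -> no flip
Dir W: first cell '.' (not opp) -> no flip
Dir E: first cell '.' (not opp) -> no flip
Dir SW: first cell '.' (not opp) -> no flip
Dir S: first cell '.' (not opp) -> no flip
Dir SE: first cell '.' (not opp) -> no flip
All flips: (4,3)

Answer: ........
........
..WB....
...WB...
...WBB..
...W....
........
........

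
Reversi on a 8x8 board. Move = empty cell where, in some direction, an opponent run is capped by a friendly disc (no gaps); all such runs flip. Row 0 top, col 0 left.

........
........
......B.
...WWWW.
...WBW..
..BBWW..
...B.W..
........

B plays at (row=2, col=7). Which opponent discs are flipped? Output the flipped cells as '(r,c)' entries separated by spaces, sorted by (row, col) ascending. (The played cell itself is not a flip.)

Answer: (3,6) (4,5) (5,4)

Derivation:
Dir NW: first cell '.' (not opp) -> no flip
Dir N: first cell '.' (not opp) -> no flip
Dir NE: edge -> no flip
Dir W: first cell 'B' (not opp) -> no flip
Dir E: edge -> no flip
Dir SW: opp run (3,6) (4,5) (5,4) capped by B -> flip
Dir S: first cell '.' (not opp) -> no flip
Dir SE: edge -> no flip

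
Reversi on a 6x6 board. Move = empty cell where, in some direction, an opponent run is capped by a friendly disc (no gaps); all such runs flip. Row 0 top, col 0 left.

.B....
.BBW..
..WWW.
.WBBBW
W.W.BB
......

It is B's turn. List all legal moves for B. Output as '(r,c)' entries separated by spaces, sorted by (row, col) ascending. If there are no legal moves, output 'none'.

Answer: (0,3) (1,4) (1,5) (2,5) (3,0) (5,1) (5,2)

Derivation:
(0,2): no bracket -> illegal
(0,3): flips 2 -> legal
(0,4): no bracket -> illegal
(1,4): flips 3 -> legal
(1,5): flips 1 -> legal
(2,0): no bracket -> illegal
(2,1): no bracket -> illegal
(2,5): flips 1 -> legal
(3,0): flips 1 -> legal
(4,1): no bracket -> illegal
(4,3): no bracket -> illegal
(5,0): no bracket -> illegal
(5,1): flips 1 -> legal
(5,2): flips 1 -> legal
(5,3): no bracket -> illegal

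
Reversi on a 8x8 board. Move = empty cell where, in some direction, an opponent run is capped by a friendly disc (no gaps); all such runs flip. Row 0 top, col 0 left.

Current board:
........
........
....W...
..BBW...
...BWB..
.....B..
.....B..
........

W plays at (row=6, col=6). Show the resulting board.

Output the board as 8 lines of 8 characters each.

Answer: ........
........
....W...
..BBW...
...BWB..
.....W..
.....BW.
........

Derivation:
Place W at (6,6); scan 8 dirs for brackets.
Dir NW: opp run (5,5) capped by W -> flip
Dir N: first cell '.' (not opp) -> no flip
Dir NE: first cell '.' (not opp) -> no flip
Dir W: opp run (6,5), next='.' -> no flip
Dir E: first cell '.' (not opp) -> no flip
Dir SW: first cell '.' (not opp) -> no flip
Dir S: first cell '.' (not opp) -> no flip
Dir SE: first cell '.' (not opp) -> no flip
All flips: (5,5)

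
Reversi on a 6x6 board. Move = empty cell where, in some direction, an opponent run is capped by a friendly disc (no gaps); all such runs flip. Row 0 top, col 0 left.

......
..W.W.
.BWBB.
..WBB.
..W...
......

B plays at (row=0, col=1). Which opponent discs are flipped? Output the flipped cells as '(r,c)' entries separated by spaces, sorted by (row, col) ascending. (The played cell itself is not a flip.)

Answer: (1,2)

Derivation:
Dir NW: edge -> no flip
Dir N: edge -> no flip
Dir NE: edge -> no flip
Dir W: first cell '.' (not opp) -> no flip
Dir E: first cell '.' (not opp) -> no flip
Dir SW: first cell '.' (not opp) -> no flip
Dir S: first cell '.' (not opp) -> no flip
Dir SE: opp run (1,2) capped by B -> flip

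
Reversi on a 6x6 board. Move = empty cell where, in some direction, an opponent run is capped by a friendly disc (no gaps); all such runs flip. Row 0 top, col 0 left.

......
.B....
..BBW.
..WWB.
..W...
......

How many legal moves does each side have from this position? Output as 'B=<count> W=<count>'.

-- B to move --
(1,3): no bracket -> illegal
(1,4): flips 1 -> legal
(1,5): no bracket -> illegal
(2,1): no bracket -> illegal
(2,5): flips 1 -> legal
(3,1): flips 2 -> legal
(3,5): no bracket -> illegal
(4,1): flips 1 -> legal
(4,3): flips 1 -> legal
(4,4): flips 1 -> legal
(5,1): no bracket -> illegal
(5,2): flips 2 -> legal
(5,3): no bracket -> illegal
B mobility = 7
-- W to move --
(0,0): flips 2 -> legal
(0,1): no bracket -> illegal
(0,2): no bracket -> illegal
(1,0): no bracket -> illegal
(1,2): flips 1 -> legal
(1,3): flips 1 -> legal
(1,4): flips 1 -> legal
(2,0): no bracket -> illegal
(2,1): flips 2 -> legal
(2,5): no bracket -> illegal
(3,1): no bracket -> illegal
(3,5): flips 1 -> legal
(4,3): no bracket -> illegal
(4,4): flips 1 -> legal
(4,5): no bracket -> illegal
W mobility = 7

Answer: B=7 W=7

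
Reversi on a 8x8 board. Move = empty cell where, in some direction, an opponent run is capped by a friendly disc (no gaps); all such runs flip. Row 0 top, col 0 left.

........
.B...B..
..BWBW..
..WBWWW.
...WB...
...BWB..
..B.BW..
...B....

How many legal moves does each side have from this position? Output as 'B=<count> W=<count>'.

Answer: B=9 W=11

Derivation:
-- B to move --
(1,2): no bracket -> illegal
(1,3): flips 1 -> legal
(1,4): no bracket -> illegal
(1,6): no bracket -> illegal
(2,1): no bracket -> illegal
(2,6): flips 2 -> legal
(2,7): no bracket -> illegal
(3,1): flips 1 -> legal
(3,7): flips 3 -> legal
(4,1): no bracket -> illegal
(4,2): flips 2 -> legal
(4,5): flips 2 -> legal
(4,6): flips 1 -> legal
(4,7): no bracket -> illegal
(5,2): no bracket -> illegal
(5,6): no bracket -> illegal
(6,3): no bracket -> illegal
(6,6): flips 1 -> legal
(7,4): no bracket -> illegal
(7,5): flips 1 -> legal
(7,6): no bracket -> illegal
B mobility = 9
-- W to move --
(0,0): no bracket -> illegal
(0,1): no bracket -> illegal
(0,2): no bracket -> illegal
(0,4): no bracket -> illegal
(0,5): flips 1 -> legal
(0,6): no bracket -> illegal
(1,0): no bracket -> illegal
(1,2): flips 1 -> legal
(1,3): flips 1 -> legal
(1,4): flips 1 -> legal
(1,6): no bracket -> illegal
(2,0): no bracket -> illegal
(2,1): flips 1 -> legal
(2,6): no bracket -> illegal
(3,1): no bracket -> illegal
(4,2): no bracket -> illegal
(4,5): flips 2 -> legal
(4,6): no bracket -> illegal
(5,1): no bracket -> illegal
(5,2): flips 1 -> legal
(5,6): flips 1 -> legal
(6,1): no bracket -> illegal
(6,3): flips 2 -> legal
(6,6): no bracket -> illegal
(7,1): flips 3 -> legal
(7,2): no bracket -> illegal
(7,4): flips 1 -> legal
(7,5): no bracket -> illegal
W mobility = 11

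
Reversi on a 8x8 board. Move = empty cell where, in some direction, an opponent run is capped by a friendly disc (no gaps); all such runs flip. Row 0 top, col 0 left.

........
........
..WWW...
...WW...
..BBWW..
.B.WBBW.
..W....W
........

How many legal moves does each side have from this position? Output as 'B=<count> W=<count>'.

-- B to move --
(1,1): flips 3 -> legal
(1,2): no bracket -> illegal
(1,3): flips 2 -> legal
(1,4): flips 3 -> legal
(1,5): flips 2 -> legal
(2,1): no bracket -> illegal
(2,5): flips 1 -> legal
(3,1): no bracket -> illegal
(3,2): no bracket -> illegal
(3,5): flips 1 -> legal
(3,6): flips 1 -> legal
(4,6): flips 2 -> legal
(4,7): no bracket -> illegal
(5,2): flips 1 -> legal
(5,7): flips 1 -> legal
(6,1): no bracket -> illegal
(6,3): flips 1 -> legal
(6,4): flips 1 -> legal
(6,5): no bracket -> illegal
(6,6): no bracket -> illegal
(7,1): no bracket -> illegal
(7,2): no bracket -> illegal
(7,3): flips 1 -> legal
(7,6): no bracket -> illegal
(7,7): no bracket -> illegal
B mobility = 13
-- W to move --
(3,1): flips 1 -> legal
(3,2): no bracket -> illegal
(4,0): flips 1 -> legal
(4,1): flips 2 -> legal
(4,6): no bracket -> illegal
(5,0): no bracket -> illegal
(5,2): flips 1 -> legal
(6,0): flips 2 -> legal
(6,1): no bracket -> illegal
(6,3): flips 1 -> legal
(6,4): flips 1 -> legal
(6,5): flips 1 -> legal
(6,6): flips 1 -> legal
W mobility = 9

Answer: B=13 W=9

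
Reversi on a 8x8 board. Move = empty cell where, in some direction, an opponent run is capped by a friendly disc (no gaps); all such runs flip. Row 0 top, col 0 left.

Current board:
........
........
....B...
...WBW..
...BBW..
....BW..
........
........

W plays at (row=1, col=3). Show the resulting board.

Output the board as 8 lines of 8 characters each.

Place W at (1,3); scan 8 dirs for brackets.
Dir NW: first cell '.' (not opp) -> no flip
Dir N: first cell '.' (not opp) -> no flip
Dir NE: first cell '.' (not opp) -> no flip
Dir W: first cell '.' (not opp) -> no flip
Dir E: first cell '.' (not opp) -> no flip
Dir SW: first cell '.' (not opp) -> no flip
Dir S: first cell '.' (not opp) -> no flip
Dir SE: opp run (2,4) capped by W -> flip
All flips: (2,4)

Answer: ........
...W....
....W...
...WBW..
...BBW..
....BW..
........
........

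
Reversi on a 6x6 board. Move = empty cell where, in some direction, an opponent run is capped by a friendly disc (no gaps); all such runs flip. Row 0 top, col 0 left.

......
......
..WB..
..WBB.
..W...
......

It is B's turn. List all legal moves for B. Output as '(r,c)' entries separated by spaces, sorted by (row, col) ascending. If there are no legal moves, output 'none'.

(1,1): flips 1 -> legal
(1,2): no bracket -> illegal
(1,3): no bracket -> illegal
(2,1): flips 1 -> legal
(3,1): flips 1 -> legal
(4,1): flips 1 -> legal
(4,3): no bracket -> illegal
(5,1): flips 1 -> legal
(5,2): no bracket -> illegal
(5,3): no bracket -> illegal

Answer: (1,1) (2,1) (3,1) (4,1) (5,1)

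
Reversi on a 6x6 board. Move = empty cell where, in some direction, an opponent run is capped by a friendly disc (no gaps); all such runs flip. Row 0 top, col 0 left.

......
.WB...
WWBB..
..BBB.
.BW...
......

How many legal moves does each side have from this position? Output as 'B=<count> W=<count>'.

-- B to move --
(0,0): flips 1 -> legal
(0,1): no bracket -> illegal
(0,2): no bracket -> illegal
(1,0): flips 2 -> legal
(3,0): flips 1 -> legal
(3,1): no bracket -> illegal
(4,3): flips 1 -> legal
(5,1): flips 1 -> legal
(5,2): flips 1 -> legal
(5,3): no bracket -> illegal
B mobility = 6
-- W to move --
(0,1): no bracket -> illegal
(0,2): flips 3 -> legal
(0,3): flips 1 -> legal
(1,3): flips 1 -> legal
(1,4): no bracket -> illegal
(2,4): flips 3 -> legal
(2,5): no bracket -> illegal
(3,0): no bracket -> illegal
(3,1): no bracket -> illegal
(3,5): no bracket -> illegal
(4,0): flips 1 -> legal
(4,3): flips 1 -> legal
(4,4): flips 2 -> legal
(4,5): no bracket -> illegal
(5,0): no bracket -> illegal
(5,1): no bracket -> illegal
(5,2): no bracket -> illegal
W mobility = 7

Answer: B=6 W=7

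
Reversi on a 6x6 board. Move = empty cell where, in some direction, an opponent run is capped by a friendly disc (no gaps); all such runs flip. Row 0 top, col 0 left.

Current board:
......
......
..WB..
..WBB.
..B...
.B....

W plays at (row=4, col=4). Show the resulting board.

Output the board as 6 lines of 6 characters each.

Answer: ......
......
..WB..
..WWB.
..B.W.
.B....

Derivation:
Place W at (4,4); scan 8 dirs for brackets.
Dir NW: opp run (3,3) capped by W -> flip
Dir N: opp run (3,4), next='.' -> no flip
Dir NE: first cell '.' (not opp) -> no flip
Dir W: first cell '.' (not opp) -> no flip
Dir E: first cell '.' (not opp) -> no flip
Dir SW: first cell '.' (not opp) -> no flip
Dir S: first cell '.' (not opp) -> no flip
Dir SE: first cell '.' (not opp) -> no flip
All flips: (3,3)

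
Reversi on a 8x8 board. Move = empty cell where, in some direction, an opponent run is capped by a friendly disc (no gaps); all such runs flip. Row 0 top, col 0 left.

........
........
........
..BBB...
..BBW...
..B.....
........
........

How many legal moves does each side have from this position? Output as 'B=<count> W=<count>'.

Answer: B=3 W=3

Derivation:
-- B to move --
(3,5): no bracket -> illegal
(4,5): flips 1 -> legal
(5,3): no bracket -> illegal
(5,4): flips 1 -> legal
(5,5): flips 1 -> legal
B mobility = 3
-- W to move --
(2,1): no bracket -> illegal
(2,2): flips 1 -> legal
(2,3): no bracket -> illegal
(2,4): flips 1 -> legal
(2,5): no bracket -> illegal
(3,1): no bracket -> illegal
(3,5): no bracket -> illegal
(4,1): flips 2 -> legal
(4,5): no bracket -> illegal
(5,1): no bracket -> illegal
(5,3): no bracket -> illegal
(5,4): no bracket -> illegal
(6,1): no bracket -> illegal
(6,2): no bracket -> illegal
(6,3): no bracket -> illegal
W mobility = 3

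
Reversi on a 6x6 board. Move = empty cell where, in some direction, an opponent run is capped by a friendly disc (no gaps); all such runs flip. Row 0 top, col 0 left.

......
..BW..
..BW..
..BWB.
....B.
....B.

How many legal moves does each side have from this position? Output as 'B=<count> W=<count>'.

-- B to move --
(0,2): no bracket -> illegal
(0,3): no bracket -> illegal
(0,4): flips 1 -> legal
(1,4): flips 2 -> legal
(2,4): flips 1 -> legal
(4,2): no bracket -> illegal
(4,3): no bracket -> illegal
B mobility = 3
-- W to move --
(0,1): flips 1 -> legal
(0,2): no bracket -> illegal
(0,3): no bracket -> illegal
(1,1): flips 2 -> legal
(2,1): flips 1 -> legal
(2,4): no bracket -> illegal
(2,5): no bracket -> illegal
(3,1): flips 2 -> legal
(3,5): flips 1 -> legal
(4,1): flips 1 -> legal
(4,2): no bracket -> illegal
(4,3): no bracket -> illegal
(4,5): flips 1 -> legal
(5,3): no bracket -> illegal
(5,5): flips 1 -> legal
W mobility = 8

Answer: B=3 W=8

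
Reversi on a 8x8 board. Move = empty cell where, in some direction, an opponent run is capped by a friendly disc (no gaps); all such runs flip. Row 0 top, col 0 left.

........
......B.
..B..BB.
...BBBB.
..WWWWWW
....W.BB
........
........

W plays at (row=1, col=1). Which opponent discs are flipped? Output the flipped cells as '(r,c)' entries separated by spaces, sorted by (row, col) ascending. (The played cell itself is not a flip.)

Answer: (2,2) (3,3)

Derivation:
Dir NW: first cell '.' (not opp) -> no flip
Dir N: first cell '.' (not opp) -> no flip
Dir NE: first cell '.' (not opp) -> no flip
Dir W: first cell '.' (not opp) -> no flip
Dir E: first cell '.' (not opp) -> no flip
Dir SW: first cell '.' (not opp) -> no flip
Dir S: first cell '.' (not opp) -> no flip
Dir SE: opp run (2,2) (3,3) capped by W -> flip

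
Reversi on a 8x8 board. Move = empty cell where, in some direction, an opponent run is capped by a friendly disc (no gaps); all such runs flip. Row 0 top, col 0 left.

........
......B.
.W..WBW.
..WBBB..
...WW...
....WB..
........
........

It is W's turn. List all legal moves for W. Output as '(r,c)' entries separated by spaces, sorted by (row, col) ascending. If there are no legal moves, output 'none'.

(0,5): no bracket -> illegal
(0,6): flips 1 -> legal
(0,7): flips 3 -> legal
(1,4): no bracket -> illegal
(1,5): no bracket -> illegal
(1,7): no bracket -> illegal
(2,2): flips 1 -> legal
(2,3): flips 1 -> legal
(2,7): no bracket -> illegal
(3,6): flips 3 -> legal
(4,2): flips 1 -> legal
(4,5): no bracket -> illegal
(4,6): flips 1 -> legal
(5,6): flips 1 -> legal
(6,4): no bracket -> illegal
(6,5): no bracket -> illegal
(6,6): flips 1 -> legal

Answer: (0,6) (0,7) (2,2) (2,3) (3,6) (4,2) (4,6) (5,6) (6,6)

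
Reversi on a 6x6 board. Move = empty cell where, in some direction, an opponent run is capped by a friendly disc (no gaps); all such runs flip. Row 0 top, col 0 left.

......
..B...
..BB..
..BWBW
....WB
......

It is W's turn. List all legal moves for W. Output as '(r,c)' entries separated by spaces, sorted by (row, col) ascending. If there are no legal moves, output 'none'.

Answer: (1,1) (1,3) (2,4) (3,1) (5,5)

Derivation:
(0,1): no bracket -> illegal
(0,2): no bracket -> illegal
(0,3): no bracket -> illegal
(1,1): flips 1 -> legal
(1,3): flips 1 -> legal
(1,4): no bracket -> illegal
(2,1): no bracket -> illegal
(2,4): flips 1 -> legal
(2,5): no bracket -> illegal
(3,1): flips 1 -> legal
(4,1): no bracket -> illegal
(4,2): no bracket -> illegal
(4,3): no bracket -> illegal
(5,4): no bracket -> illegal
(5,5): flips 1 -> legal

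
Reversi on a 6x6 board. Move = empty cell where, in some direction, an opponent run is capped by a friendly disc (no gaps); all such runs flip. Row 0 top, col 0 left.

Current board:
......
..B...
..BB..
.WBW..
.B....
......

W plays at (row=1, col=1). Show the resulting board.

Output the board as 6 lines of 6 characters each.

Place W at (1,1); scan 8 dirs for brackets.
Dir NW: first cell '.' (not opp) -> no flip
Dir N: first cell '.' (not opp) -> no flip
Dir NE: first cell '.' (not opp) -> no flip
Dir W: first cell '.' (not opp) -> no flip
Dir E: opp run (1,2), next='.' -> no flip
Dir SW: first cell '.' (not opp) -> no flip
Dir S: first cell '.' (not opp) -> no flip
Dir SE: opp run (2,2) capped by W -> flip
All flips: (2,2)

Answer: ......
.WB...
..WB..
.WBW..
.B....
......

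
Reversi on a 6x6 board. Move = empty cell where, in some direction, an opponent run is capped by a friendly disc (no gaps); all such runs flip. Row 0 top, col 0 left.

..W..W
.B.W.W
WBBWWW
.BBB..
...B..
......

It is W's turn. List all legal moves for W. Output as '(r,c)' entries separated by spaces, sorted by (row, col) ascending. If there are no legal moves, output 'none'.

(0,0): no bracket -> illegal
(0,1): no bracket -> illegal
(1,0): no bracket -> illegal
(1,2): no bracket -> illegal
(3,0): no bracket -> illegal
(3,4): no bracket -> illegal
(4,0): flips 2 -> legal
(4,1): flips 1 -> legal
(4,2): flips 2 -> legal
(4,4): no bracket -> illegal
(5,2): no bracket -> illegal
(5,3): flips 2 -> legal
(5,4): no bracket -> illegal

Answer: (4,0) (4,1) (4,2) (5,3)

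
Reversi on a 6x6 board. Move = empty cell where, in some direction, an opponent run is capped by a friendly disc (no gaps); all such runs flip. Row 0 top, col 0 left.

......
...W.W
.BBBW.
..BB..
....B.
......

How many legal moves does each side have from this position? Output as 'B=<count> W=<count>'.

Answer: B=3 W=4

Derivation:
-- B to move --
(0,2): no bracket -> illegal
(0,3): flips 1 -> legal
(0,4): flips 1 -> legal
(0,5): no bracket -> illegal
(1,2): no bracket -> illegal
(1,4): no bracket -> illegal
(2,5): flips 1 -> legal
(3,4): no bracket -> illegal
(3,5): no bracket -> illegal
B mobility = 3
-- W to move --
(1,0): no bracket -> illegal
(1,1): no bracket -> illegal
(1,2): no bracket -> illegal
(1,4): no bracket -> illegal
(2,0): flips 3 -> legal
(3,0): no bracket -> illegal
(3,1): flips 1 -> legal
(3,4): no bracket -> illegal
(3,5): no bracket -> illegal
(4,1): no bracket -> illegal
(4,2): flips 1 -> legal
(4,3): flips 2 -> legal
(4,5): no bracket -> illegal
(5,3): no bracket -> illegal
(5,4): no bracket -> illegal
(5,5): no bracket -> illegal
W mobility = 4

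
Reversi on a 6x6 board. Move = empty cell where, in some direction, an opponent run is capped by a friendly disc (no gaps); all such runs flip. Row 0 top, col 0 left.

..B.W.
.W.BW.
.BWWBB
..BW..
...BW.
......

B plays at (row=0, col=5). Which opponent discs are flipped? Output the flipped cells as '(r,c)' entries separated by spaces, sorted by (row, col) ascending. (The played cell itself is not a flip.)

Answer: (1,4) (2,3)

Derivation:
Dir NW: edge -> no flip
Dir N: edge -> no flip
Dir NE: edge -> no flip
Dir W: opp run (0,4), next='.' -> no flip
Dir E: edge -> no flip
Dir SW: opp run (1,4) (2,3) capped by B -> flip
Dir S: first cell '.' (not opp) -> no flip
Dir SE: edge -> no flip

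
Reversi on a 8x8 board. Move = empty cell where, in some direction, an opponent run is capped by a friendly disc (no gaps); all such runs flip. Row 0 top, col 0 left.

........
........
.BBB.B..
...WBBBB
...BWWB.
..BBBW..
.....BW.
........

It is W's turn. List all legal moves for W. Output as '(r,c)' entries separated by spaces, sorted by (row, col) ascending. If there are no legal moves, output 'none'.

(1,0): no bracket -> illegal
(1,1): flips 1 -> legal
(1,2): flips 2 -> legal
(1,3): flips 1 -> legal
(1,4): no bracket -> illegal
(1,5): flips 2 -> legal
(1,6): no bracket -> illegal
(2,0): no bracket -> illegal
(2,4): flips 1 -> legal
(2,6): flips 1 -> legal
(2,7): flips 1 -> legal
(3,0): no bracket -> illegal
(3,1): no bracket -> illegal
(3,2): no bracket -> illegal
(4,1): no bracket -> illegal
(4,2): flips 1 -> legal
(4,7): flips 1 -> legal
(5,1): flips 3 -> legal
(5,6): no bracket -> illegal
(5,7): no bracket -> illegal
(6,1): no bracket -> illegal
(6,2): flips 1 -> legal
(6,3): flips 3 -> legal
(6,4): flips 2 -> legal
(7,4): no bracket -> illegal
(7,5): flips 1 -> legal
(7,6): no bracket -> illegal

Answer: (1,1) (1,2) (1,3) (1,5) (2,4) (2,6) (2,7) (4,2) (4,7) (5,1) (6,2) (6,3) (6,4) (7,5)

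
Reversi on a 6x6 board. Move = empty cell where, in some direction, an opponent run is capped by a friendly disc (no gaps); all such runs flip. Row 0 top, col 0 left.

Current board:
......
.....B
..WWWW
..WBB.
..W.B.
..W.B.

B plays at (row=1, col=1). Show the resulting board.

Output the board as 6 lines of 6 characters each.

Place B at (1,1); scan 8 dirs for brackets.
Dir NW: first cell '.' (not opp) -> no flip
Dir N: first cell '.' (not opp) -> no flip
Dir NE: first cell '.' (not opp) -> no flip
Dir W: first cell '.' (not opp) -> no flip
Dir E: first cell '.' (not opp) -> no flip
Dir SW: first cell '.' (not opp) -> no flip
Dir S: first cell '.' (not opp) -> no flip
Dir SE: opp run (2,2) capped by B -> flip
All flips: (2,2)

Answer: ......
.B...B
..BWWW
..WBB.
..W.B.
..W.B.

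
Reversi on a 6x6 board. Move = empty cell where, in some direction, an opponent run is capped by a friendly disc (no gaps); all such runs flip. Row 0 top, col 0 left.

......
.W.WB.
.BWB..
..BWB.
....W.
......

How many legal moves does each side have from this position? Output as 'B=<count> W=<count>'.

Answer: B=5 W=6

Derivation:
-- B to move --
(0,0): no bracket -> illegal
(0,1): flips 1 -> legal
(0,2): no bracket -> illegal
(0,3): flips 1 -> legal
(0,4): no bracket -> illegal
(1,0): no bracket -> illegal
(1,2): flips 2 -> legal
(2,0): no bracket -> illegal
(2,4): no bracket -> illegal
(3,1): no bracket -> illegal
(3,5): no bracket -> illegal
(4,2): no bracket -> illegal
(4,3): flips 1 -> legal
(4,5): no bracket -> illegal
(5,3): no bracket -> illegal
(5,4): flips 1 -> legal
(5,5): no bracket -> illegal
B mobility = 5
-- W to move --
(0,3): no bracket -> illegal
(0,4): no bracket -> illegal
(0,5): no bracket -> illegal
(1,0): no bracket -> illegal
(1,2): no bracket -> illegal
(1,5): flips 1 -> legal
(2,0): flips 1 -> legal
(2,4): flips 2 -> legal
(2,5): no bracket -> illegal
(3,0): no bracket -> illegal
(3,1): flips 2 -> legal
(3,5): flips 1 -> legal
(4,1): no bracket -> illegal
(4,2): flips 1 -> legal
(4,3): no bracket -> illegal
(4,5): no bracket -> illegal
W mobility = 6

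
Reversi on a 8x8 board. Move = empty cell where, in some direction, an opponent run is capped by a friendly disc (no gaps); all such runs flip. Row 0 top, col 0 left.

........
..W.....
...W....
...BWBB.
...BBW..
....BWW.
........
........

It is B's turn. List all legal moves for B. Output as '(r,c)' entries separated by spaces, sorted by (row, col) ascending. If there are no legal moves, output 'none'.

(0,1): no bracket -> illegal
(0,2): no bracket -> illegal
(0,3): no bracket -> illegal
(1,1): no bracket -> illegal
(1,3): flips 1 -> legal
(1,4): no bracket -> illegal
(2,1): no bracket -> illegal
(2,2): no bracket -> illegal
(2,4): flips 1 -> legal
(2,5): flips 1 -> legal
(3,2): no bracket -> illegal
(4,6): flips 1 -> legal
(4,7): no bracket -> illegal
(5,7): flips 2 -> legal
(6,4): no bracket -> illegal
(6,5): flips 2 -> legal
(6,6): flips 1 -> legal
(6,7): no bracket -> illegal

Answer: (1,3) (2,4) (2,5) (4,6) (5,7) (6,5) (6,6)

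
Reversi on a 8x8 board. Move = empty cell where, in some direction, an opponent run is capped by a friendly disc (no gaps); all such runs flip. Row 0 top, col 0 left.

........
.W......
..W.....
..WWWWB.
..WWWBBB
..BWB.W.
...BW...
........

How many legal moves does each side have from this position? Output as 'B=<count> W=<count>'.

-- B to move --
(0,0): no bracket -> illegal
(0,1): no bracket -> illegal
(0,2): no bracket -> illegal
(1,0): no bracket -> illegal
(1,2): flips 3 -> legal
(1,3): no bracket -> illegal
(2,0): no bracket -> illegal
(2,1): flips 2 -> legal
(2,3): flips 4 -> legal
(2,4): flips 3 -> legal
(2,5): flips 3 -> legal
(2,6): no bracket -> illegal
(3,1): flips 4 -> legal
(4,1): flips 3 -> legal
(5,1): no bracket -> illegal
(5,5): no bracket -> illegal
(5,7): no bracket -> illegal
(6,2): no bracket -> illegal
(6,5): flips 2 -> legal
(6,6): flips 1 -> legal
(6,7): flips 1 -> legal
(7,3): no bracket -> illegal
(7,4): flips 1 -> legal
(7,5): no bracket -> illegal
B mobility = 11
-- W to move --
(2,5): no bracket -> illegal
(2,6): flips 2 -> legal
(2,7): no bracket -> illegal
(3,7): flips 1 -> legal
(4,1): no bracket -> illegal
(5,1): flips 1 -> legal
(5,5): flips 2 -> legal
(5,7): flips 1 -> legal
(6,1): flips 1 -> legal
(6,2): flips 2 -> legal
(6,5): flips 1 -> legal
(7,2): no bracket -> illegal
(7,3): flips 1 -> legal
(7,4): no bracket -> illegal
W mobility = 9

Answer: B=11 W=9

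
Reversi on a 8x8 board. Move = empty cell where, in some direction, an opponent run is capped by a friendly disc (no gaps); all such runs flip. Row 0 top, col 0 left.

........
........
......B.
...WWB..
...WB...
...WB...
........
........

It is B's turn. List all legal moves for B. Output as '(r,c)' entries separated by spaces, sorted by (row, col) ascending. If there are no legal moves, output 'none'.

Answer: (2,2) (2,4) (3,2) (4,2) (5,2) (6,2)

Derivation:
(2,2): flips 1 -> legal
(2,3): no bracket -> illegal
(2,4): flips 1 -> legal
(2,5): no bracket -> illegal
(3,2): flips 3 -> legal
(4,2): flips 1 -> legal
(4,5): no bracket -> illegal
(5,2): flips 1 -> legal
(6,2): flips 1 -> legal
(6,3): no bracket -> illegal
(6,4): no bracket -> illegal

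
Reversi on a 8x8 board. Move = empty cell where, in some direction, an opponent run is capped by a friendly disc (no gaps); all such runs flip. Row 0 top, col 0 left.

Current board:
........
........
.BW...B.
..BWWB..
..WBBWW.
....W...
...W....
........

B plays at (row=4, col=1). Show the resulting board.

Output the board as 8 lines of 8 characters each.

Place B at (4,1); scan 8 dirs for brackets.
Dir NW: first cell '.' (not opp) -> no flip
Dir N: first cell '.' (not opp) -> no flip
Dir NE: first cell 'B' (not opp) -> no flip
Dir W: first cell '.' (not opp) -> no flip
Dir E: opp run (4,2) capped by B -> flip
Dir SW: first cell '.' (not opp) -> no flip
Dir S: first cell '.' (not opp) -> no flip
Dir SE: first cell '.' (not opp) -> no flip
All flips: (4,2)

Answer: ........
........
.BW...B.
..BWWB..
.BBBBWW.
....W...
...W....
........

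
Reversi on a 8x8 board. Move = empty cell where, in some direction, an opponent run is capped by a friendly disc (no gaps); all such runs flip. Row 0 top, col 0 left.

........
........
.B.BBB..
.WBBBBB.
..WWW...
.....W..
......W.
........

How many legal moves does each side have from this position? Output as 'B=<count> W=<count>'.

Answer: B=7 W=9

Derivation:
-- B to move --
(2,0): no bracket -> illegal
(2,2): no bracket -> illegal
(3,0): flips 1 -> legal
(4,0): no bracket -> illegal
(4,1): flips 1 -> legal
(4,5): no bracket -> illegal
(4,6): no bracket -> illegal
(5,1): flips 1 -> legal
(5,2): flips 2 -> legal
(5,3): flips 2 -> legal
(5,4): flips 2 -> legal
(5,6): no bracket -> illegal
(5,7): no bracket -> illegal
(6,4): no bracket -> illegal
(6,5): no bracket -> illegal
(6,7): no bracket -> illegal
(7,5): no bracket -> illegal
(7,6): no bracket -> illegal
(7,7): flips 3 -> legal
B mobility = 7
-- W to move --
(1,0): flips 2 -> legal
(1,1): flips 1 -> legal
(1,2): no bracket -> illegal
(1,3): flips 2 -> legal
(1,4): flips 2 -> legal
(1,5): flips 2 -> legal
(1,6): flips 2 -> legal
(2,0): no bracket -> illegal
(2,2): flips 2 -> legal
(2,6): flips 1 -> legal
(2,7): no bracket -> illegal
(3,0): no bracket -> illegal
(3,7): flips 5 -> legal
(4,1): no bracket -> illegal
(4,5): no bracket -> illegal
(4,6): no bracket -> illegal
(4,7): no bracket -> illegal
W mobility = 9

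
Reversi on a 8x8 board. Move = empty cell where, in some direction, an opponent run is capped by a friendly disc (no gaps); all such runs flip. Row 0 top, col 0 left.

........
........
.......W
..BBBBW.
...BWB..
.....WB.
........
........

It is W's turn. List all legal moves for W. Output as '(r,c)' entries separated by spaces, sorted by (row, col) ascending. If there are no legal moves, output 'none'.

Answer: (2,2) (2,4) (2,5) (2,6) (3,1) (4,2) (4,6) (5,4) (5,7)

Derivation:
(2,1): no bracket -> illegal
(2,2): flips 1 -> legal
(2,3): no bracket -> illegal
(2,4): flips 1 -> legal
(2,5): flips 2 -> legal
(2,6): flips 1 -> legal
(3,1): flips 4 -> legal
(4,1): no bracket -> illegal
(4,2): flips 1 -> legal
(4,6): flips 1 -> legal
(4,7): no bracket -> illegal
(5,2): no bracket -> illegal
(5,3): no bracket -> illegal
(5,4): flips 1 -> legal
(5,7): flips 1 -> legal
(6,5): no bracket -> illegal
(6,6): no bracket -> illegal
(6,7): no bracket -> illegal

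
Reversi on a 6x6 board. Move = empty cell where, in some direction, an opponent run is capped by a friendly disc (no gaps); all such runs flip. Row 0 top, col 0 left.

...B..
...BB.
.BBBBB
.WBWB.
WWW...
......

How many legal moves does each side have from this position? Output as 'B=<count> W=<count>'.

-- B to move --
(2,0): no bracket -> illegal
(3,0): flips 1 -> legal
(4,3): flips 1 -> legal
(4,4): flips 1 -> legal
(5,0): flips 1 -> legal
(5,1): flips 4 -> legal
(5,2): flips 1 -> legal
(5,3): no bracket -> illegal
B mobility = 6
-- W to move --
(0,2): no bracket -> illegal
(0,4): flips 2 -> legal
(0,5): flips 3 -> legal
(1,0): no bracket -> illegal
(1,1): flips 2 -> legal
(1,2): flips 2 -> legal
(1,5): flips 1 -> legal
(2,0): no bracket -> illegal
(3,0): no bracket -> illegal
(3,5): flips 1 -> legal
(4,3): no bracket -> illegal
(4,4): no bracket -> illegal
(4,5): no bracket -> illegal
W mobility = 6

Answer: B=6 W=6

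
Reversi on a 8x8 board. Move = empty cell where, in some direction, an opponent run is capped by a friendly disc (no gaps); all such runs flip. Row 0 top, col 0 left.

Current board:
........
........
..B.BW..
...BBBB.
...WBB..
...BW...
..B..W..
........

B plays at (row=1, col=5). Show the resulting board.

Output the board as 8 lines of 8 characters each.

Place B at (1,5); scan 8 dirs for brackets.
Dir NW: first cell '.' (not opp) -> no flip
Dir N: first cell '.' (not opp) -> no flip
Dir NE: first cell '.' (not opp) -> no flip
Dir W: first cell '.' (not opp) -> no flip
Dir E: first cell '.' (not opp) -> no flip
Dir SW: first cell 'B' (not opp) -> no flip
Dir S: opp run (2,5) capped by B -> flip
Dir SE: first cell '.' (not opp) -> no flip
All flips: (2,5)

Answer: ........
.....B..
..B.BB..
...BBBB.
...WBB..
...BW...
..B..W..
........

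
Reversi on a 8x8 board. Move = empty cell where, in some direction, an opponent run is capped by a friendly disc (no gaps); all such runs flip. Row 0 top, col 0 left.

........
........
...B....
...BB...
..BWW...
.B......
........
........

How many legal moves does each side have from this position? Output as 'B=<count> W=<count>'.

-- B to move --
(3,2): no bracket -> illegal
(3,5): no bracket -> illegal
(4,5): flips 2 -> legal
(5,2): flips 1 -> legal
(5,3): flips 1 -> legal
(5,4): flips 1 -> legal
(5,5): flips 1 -> legal
B mobility = 5
-- W to move --
(1,2): no bracket -> illegal
(1,3): flips 2 -> legal
(1,4): no bracket -> illegal
(2,2): flips 1 -> legal
(2,4): flips 1 -> legal
(2,5): flips 1 -> legal
(3,1): no bracket -> illegal
(3,2): no bracket -> illegal
(3,5): no bracket -> illegal
(4,0): no bracket -> illegal
(4,1): flips 1 -> legal
(4,5): no bracket -> illegal
(5,0): no bracket -> illegal
(5,2): no bracket -> illegal
(5,3): no bracket -> illegal
(6,0): no bracket -> illegal
(6,1): no bracket -> illegal
(6,2): no bracket -> illegal
W mobility = 5

Answer: B=5 W=5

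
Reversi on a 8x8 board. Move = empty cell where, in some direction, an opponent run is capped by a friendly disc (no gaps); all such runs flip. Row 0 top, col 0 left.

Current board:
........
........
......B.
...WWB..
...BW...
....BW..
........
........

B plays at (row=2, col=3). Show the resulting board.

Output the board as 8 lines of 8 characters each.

Place B at (2,3); scan 8 dirs for brackets.
Dir NW: first cell '.' (not opp) -> no flip
Dir N: first cell '.' (not opp) -> no flip
Dir NE: first cell '.' (not opp) -> no flip
Dir W: first cell '.' (not opp) -> no flip
Dir E: first cell '.' (not opp) -> no flip
Dir SW: first cell '.' (not opp) -> no flip
Dir S: opp run (3,3) capped by B -> flip
Dir SE: opp run (3,4), next='.' -> no flip
All flips: (3,3)

Answer: ........
........
...B..B.
...BWB..
...BW...
....BW..
........
........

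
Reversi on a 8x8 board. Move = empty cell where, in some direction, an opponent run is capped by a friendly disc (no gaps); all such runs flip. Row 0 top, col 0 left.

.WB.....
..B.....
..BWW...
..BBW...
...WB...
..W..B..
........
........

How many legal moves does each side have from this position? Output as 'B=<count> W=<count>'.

-- B to move --
(0,0): flips 1 -> legal
(1,0): no bracket -> illegal
(1,1): no bracket -> illegal
(1,3): flips 1 -> legal
(1,4): flips 3 -> legal
(1,5): flips 1 -> legal
(2,5): flips 2 -> legal
(3,5): flips 1 -> legal
(4,1): no bracket -> illegal
(4,2): flips 1 -> legal
(4,5): flips 2 -> legal
(5,1): no bracket -> illegal
(5,3): flips 1 -> legal
(5,4): flips 1 -> legal
(6,1): no bracket -> illegal
(6,2): no bracket -> illegal
(6,3): no bracket -> illegal
B mobility = 10
-- W to move --
(0,3): flips 1 -> legal
(1,1): no bracket -> illegal
(1,3): no bracket -> illegal
(2,1): flips 2 -> legal
(3,1): flips 2 -> legal
(3,5): no bracket -> illegal
(4,1): flips 1 -> legal
(4,2): flips 1 -> legal
(4,5): flips 1 -> legal
(4,6): no bracket -> illegal
(5,3): no bracket -> illegal
(5,4): flips 1 -> legal
(5,6): no bracket -> illegal
(6,4): no bracket -> illegal
(6,5): no bracket -> illegal
(6,6): no bracket -> illegal
W mobility = 7

Answer: B=10 W=7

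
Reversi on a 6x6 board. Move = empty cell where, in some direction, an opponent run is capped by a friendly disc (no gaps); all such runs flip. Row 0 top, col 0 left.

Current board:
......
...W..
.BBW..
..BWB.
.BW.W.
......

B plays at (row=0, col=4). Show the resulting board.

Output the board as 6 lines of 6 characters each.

Place B at (0,4); scan 8 dirs for brackets.
Dir NW: edge -> no flip
Dir N: edge -> no flip
Dir NE: edge -> no flip
Dir W: first cell '.' (not opp) -> no flip
Dir E: first cell '.' (not opp) -> no flip
Dir SW: opp run (1,3) capped by B -> flip
Dir S: first cell '.' (not opp) -> no flip
Dir SE: first cell '.' (not opp) -> no flip
All flips: (1,3)

Answer: ....B.
...B..
.BBW..
..BWB.
.BW.W.
......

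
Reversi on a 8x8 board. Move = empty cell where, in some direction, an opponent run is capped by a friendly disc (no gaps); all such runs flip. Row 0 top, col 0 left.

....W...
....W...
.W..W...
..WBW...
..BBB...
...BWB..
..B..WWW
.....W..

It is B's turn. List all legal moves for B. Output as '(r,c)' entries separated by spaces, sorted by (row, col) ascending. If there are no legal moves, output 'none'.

(0,3): no bracket -> illegal
(0,5): no bracket -> illegal
(1,0): flips 2 -> legal
(1,1): no bracket -> illegal
(1,2): no bracket -> illegal
(1,3): no bracket -> illegal
(1,5): flips 1 -> legal
(2,0): no bracket -> illegal
(2,2): flips 1 -> legal
(2,3): no bracket -> illegal
(2,5): flips 1 -> legal
(3,0): no bracket -> illegal
(3,1): flips 1 -> legal
(3,5): flips 1 -> legal
(4,1): no bracket -> illegal
(4,5): no bracket -> illegal
(5,6): no bracket -> illegal
(5,7): no bracket -> illegal
(6,3): no bracket -> illegal
(6,4): flips 1 -> legal
(7,4): no bracket -> illegal
(7,6): flips 2 -> legal
(7,7): flips 1 -> legal

Answer: (1,0) (1,5) (2,2) (2,5) (3,1) (3,5) (6,4) (7,6) (7,7)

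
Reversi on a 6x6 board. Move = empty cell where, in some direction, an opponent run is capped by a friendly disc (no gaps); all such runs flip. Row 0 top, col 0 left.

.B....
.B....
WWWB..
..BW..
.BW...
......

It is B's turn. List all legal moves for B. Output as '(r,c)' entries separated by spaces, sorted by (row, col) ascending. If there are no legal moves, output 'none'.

Answer: (1,0) (1,2) (3,1) (3,4) (4,3) (4,4) (5,2)

Derivation:
(1,0): flips 1 -> legal
(1,2): flips 1 -> legal
(1,3): no bracket -> illegal
(2,4): no bracket -> illegal
(3,0): no bracket -> illegal
(3,1): flips 1 -> legal
(3,4): flips 1 -> legal
(4,3): flips 2 -> legal
(4,4): flips 2 -> legal
(5,1): no bracket -> illegal
(5,2): flips 1 -> legal
(5,3): no bracket -> illegal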